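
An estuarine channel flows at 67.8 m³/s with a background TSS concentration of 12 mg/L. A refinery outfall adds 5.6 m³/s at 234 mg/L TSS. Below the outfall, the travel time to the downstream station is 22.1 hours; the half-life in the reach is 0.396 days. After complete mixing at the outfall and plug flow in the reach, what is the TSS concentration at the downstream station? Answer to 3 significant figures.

5.77 mg/L

Mass balance: C = (67.80·12.00 + 5.600·234.0) / 73.40 = 2124/73.40 = 28.94 mg/L.
Half-life 0.396 d → k = ln 2 / 0.396 = 1.750 d⁻¹.
After decay, C = 28.94 × e^(−kt) = 28.94 × 0.1995 = 5.774 mg/L.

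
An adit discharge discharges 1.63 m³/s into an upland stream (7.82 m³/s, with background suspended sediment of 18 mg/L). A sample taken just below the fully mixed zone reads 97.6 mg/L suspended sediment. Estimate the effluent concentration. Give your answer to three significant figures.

Mass balance: 7.820·18.00 + 1.630·Cₑ = 9.450·97.60
→ Cₑ = (9.450·97.60 − 7.820·18.00) / 1.630 = 479.5 mg/L.

479 mg/L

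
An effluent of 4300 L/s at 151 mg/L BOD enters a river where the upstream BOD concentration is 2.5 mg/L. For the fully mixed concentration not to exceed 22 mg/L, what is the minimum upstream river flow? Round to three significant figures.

28400 L/s

Set C_mix = 22: (Q·2.500 + 4300·151.0) / (Q + 4300) = 22
→ Q = 4300·(151.0 − 22)/(22 − 2.500) = 28450 L/s.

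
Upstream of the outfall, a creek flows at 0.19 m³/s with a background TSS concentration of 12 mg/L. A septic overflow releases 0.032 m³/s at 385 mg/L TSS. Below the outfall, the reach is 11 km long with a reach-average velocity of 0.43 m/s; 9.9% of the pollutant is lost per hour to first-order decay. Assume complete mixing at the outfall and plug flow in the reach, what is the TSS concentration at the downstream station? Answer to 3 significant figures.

31.4 mg/L

Mixed concentration C = ΣQC/ΣQ = (0.1900·12.00 + 0.03200·385.0) / 0.2220 = 14.60/0.2220 = 65.77 mg/L.
Travel time t = 11·1000 / 0.43 = 25580 s = 7.106 h.
9.9%/h lost → k = −ln(1 − 0.099) = 0.1043 h⁻¹.
After decay, C = 65.77 × e^(−kt) = 65.77 × 0.4767 = 31.35 mg/L.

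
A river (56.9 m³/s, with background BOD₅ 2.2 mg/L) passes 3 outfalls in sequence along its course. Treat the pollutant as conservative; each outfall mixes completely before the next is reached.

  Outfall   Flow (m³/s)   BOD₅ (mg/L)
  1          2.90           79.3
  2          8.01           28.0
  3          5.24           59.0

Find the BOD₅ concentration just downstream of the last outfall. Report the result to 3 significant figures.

12.2 mg/L

Below outfall 1: Q → 59.80 m³/s, C = (56.90·2.200 + 2.900·79.30)/59.80 = 5.939 mg/L.
Below outfall 2: Q → 67.81 m³/s, C = (59.80·5.939 + 8.010·28.00)/67.81 = 8.545 mg/L.
Below outfall 3: Q → 73.05 m³/s, C = (67.81·8.545 + 5.240·59.00)/73.05 = 12.16 mg/L.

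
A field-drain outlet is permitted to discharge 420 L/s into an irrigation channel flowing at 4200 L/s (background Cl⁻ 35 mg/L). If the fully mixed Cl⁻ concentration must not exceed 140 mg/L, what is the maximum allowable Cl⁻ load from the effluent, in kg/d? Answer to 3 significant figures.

Mass balance at the limit: 4200·35.00 + 420.0·Cₑ = 4620·140 → Cₑ = 1190 mg/L.
420.0 L/s = 0.4200 m³/s. Load = 0.4200 m³/s × 1190 g/m³ × 86 400 s/d = 43180 kg/d.

43200 kg/d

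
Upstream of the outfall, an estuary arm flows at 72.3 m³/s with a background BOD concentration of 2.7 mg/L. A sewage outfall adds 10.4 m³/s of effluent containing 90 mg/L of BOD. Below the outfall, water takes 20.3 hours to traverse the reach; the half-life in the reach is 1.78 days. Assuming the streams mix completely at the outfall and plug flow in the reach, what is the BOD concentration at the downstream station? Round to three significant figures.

9.84 mg/L

Mixed concentration C = ΣQC/ΣQ = (72.30·2.700 + 10.40·90.00) / 82.70 = 1131/82.70 = 13.68 mg/L.
Half-life 1.78 d → k = ln 2 / 1.78 = 0.3894 d⁻¹.
Decay over the reach: 13.68·exp(−kt) = 13.68·0.7194 = 9.840 mg/L.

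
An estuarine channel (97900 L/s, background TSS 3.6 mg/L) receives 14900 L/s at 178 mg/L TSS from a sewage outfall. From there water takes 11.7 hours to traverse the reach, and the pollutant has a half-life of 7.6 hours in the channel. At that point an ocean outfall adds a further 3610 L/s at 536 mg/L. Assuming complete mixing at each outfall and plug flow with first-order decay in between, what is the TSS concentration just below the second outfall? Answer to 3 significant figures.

25.5 mg/L

Flow-weighted average: C = (97900·3.600 + 14900·178.0) / 112800 = 3005000/112800 = 26.64 mg/L; combined flow 112800 L/s.
Half-life 7.6 h → k = ln 2 / 7.6 = 0.09120 h⁻¹ = 2.189 d⁻¹.
First-order decay: C = 26.64·exp(−k·t) = 26.64·0.3440 = 9.163 mg/L.
Second outfall: C = (112800·9.163 + 3610·536.0)/116400 = 25.50 mg/L.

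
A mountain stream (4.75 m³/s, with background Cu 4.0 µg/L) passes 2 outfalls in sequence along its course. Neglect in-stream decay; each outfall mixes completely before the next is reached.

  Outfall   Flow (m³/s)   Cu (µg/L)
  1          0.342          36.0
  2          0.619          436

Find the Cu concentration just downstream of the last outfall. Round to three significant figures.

Outfall 1: combined Q = 5.092 m³/s; C = (4.750·4.000 + 0.3420·36.00)/5.092 = 6.149 µg/L.
Outfall 2: combined Q = 5.711 m³/s; C = (5.092·6.149 + 0.6190·436.0)/5.711 = 52.74 µg/L.

52.7 µg/L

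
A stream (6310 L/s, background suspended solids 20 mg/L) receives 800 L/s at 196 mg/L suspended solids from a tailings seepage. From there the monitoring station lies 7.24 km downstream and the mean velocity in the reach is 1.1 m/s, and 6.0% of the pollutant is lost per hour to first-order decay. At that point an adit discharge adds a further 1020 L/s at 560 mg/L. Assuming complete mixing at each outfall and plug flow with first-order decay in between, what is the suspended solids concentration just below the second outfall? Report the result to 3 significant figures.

101 mg/L

Mixed concentration C = ΣQC/ΣQ = (6310·20.00 + 800.0·196.0) / 7110 = 283000/7110 = 39.80 mg/L; combined flow 7110 L/s.
Travel time t = 7.24·1000 / 1.1 = 6582 s = 1.828 h.
6.0%/h lost → k = −ln(1 − 0.06) = 0.06188 h⁻¹.
Applying C = C₀e^(−kt): 39.80 × 0.8930 = 35.55 mg/L.
At the second outfall, C = (7110·35.55 + 1020·560.0) / (7110 + 1020) = 101.3 mg/L.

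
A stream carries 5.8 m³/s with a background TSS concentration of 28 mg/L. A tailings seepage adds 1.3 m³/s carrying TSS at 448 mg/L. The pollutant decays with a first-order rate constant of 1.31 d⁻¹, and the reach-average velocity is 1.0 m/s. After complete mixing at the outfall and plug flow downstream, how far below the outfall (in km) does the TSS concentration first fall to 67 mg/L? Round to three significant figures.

Flow-weighted average: C = (5.800·28.00 + 1.300·448.0) / 7.100 = 744.8/7.100 = 104.9 mg/L.
Set 104.9·exp(−k·t) = 67 → t = ln(104.9/67)/k = 29570 s = 8.214 h.
Distance = v·t = 1.0·29570 = 29570 m = 29.57 km.

29.6 km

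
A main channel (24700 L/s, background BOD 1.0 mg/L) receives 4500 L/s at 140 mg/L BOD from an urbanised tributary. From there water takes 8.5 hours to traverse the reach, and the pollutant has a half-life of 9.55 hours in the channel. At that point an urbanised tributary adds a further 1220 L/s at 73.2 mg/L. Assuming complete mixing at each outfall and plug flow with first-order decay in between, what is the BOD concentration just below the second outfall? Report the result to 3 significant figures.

14.5 mg/L

Mixed concentration C = ΣQC/ΣQ = (24700·1.000 + 4500·140.0) / 29200 = 654700/29200 = 22.42 mg/L; combined flow 29200 L/s.
Half-life 9.55 h → k = ln 2 / 9.55 = 0.07258 h⁻¹ = 1.742 d⁻¹.
First-order decay: C = 22.42·exp(−k·t) = 22.42·0.5396 = 12.10 mg/L.
At the second outfall, C = (29200·12.10 + 1220·73.20) / (29200 + 1220) = 14.55 mg/L.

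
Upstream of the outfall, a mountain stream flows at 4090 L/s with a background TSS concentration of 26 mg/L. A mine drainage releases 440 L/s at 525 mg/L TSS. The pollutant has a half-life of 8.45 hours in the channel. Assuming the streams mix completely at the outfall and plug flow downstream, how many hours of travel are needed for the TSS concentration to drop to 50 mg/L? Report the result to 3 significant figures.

4.86 h

Mass balance: C = (4090·26.00 + 440.0·525.0) / 4530 = 337300/4530 = 74.47 mg/L.
Half-life 8.45 h → k = ln 2 / 8.45 = 0.08203 h⁻¹ = 1.969 d⁻¹.
74.47·exp(−k·t) = 50 → t = ln(74.47/50)/k = 17480 s = 4.856 h.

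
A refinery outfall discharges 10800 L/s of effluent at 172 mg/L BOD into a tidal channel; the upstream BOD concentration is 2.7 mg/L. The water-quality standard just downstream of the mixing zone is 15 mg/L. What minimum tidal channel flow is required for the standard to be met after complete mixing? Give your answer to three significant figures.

Set C_mix = 15: (Q·2.700 + 10800·172.0) / (Q + 10800) = 15
→ Q = 10800·(172.0 − 15)/(15 − 2.700) = 137900 L/s.

138000 L/s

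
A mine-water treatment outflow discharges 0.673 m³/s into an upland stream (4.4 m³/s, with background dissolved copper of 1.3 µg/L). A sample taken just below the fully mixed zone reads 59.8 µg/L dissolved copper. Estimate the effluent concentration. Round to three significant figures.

Mass balance: 4.400·1.300 + 0.6730·Cₑ = 5.073·59.80
→ Cₑ = (5.073·59.80 − 4.400·1.300) / 0.6730 = 442.3 µg/L.

442 µg/L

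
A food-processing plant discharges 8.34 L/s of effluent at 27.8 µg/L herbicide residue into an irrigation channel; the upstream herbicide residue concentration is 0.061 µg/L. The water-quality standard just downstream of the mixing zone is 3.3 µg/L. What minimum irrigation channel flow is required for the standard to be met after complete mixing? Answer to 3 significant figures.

Set C_mix = 3.3: (Q·0.06100 + 8.340·27.80) / (Q + 8.340) = 3.3
→ Q = 8.340·(27.80 − 3.3)/(3.3 − 0.06100) = 63.08 L/s.

63.1 L/s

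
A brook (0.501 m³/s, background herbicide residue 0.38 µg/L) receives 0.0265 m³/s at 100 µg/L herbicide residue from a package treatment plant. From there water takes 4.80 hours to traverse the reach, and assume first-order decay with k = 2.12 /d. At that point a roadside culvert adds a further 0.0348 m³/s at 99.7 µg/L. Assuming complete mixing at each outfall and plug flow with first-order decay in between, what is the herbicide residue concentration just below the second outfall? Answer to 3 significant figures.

Mass balance: C = (0.5010·0.3800 + 0.02650·100.0) / 0.5275 = 2.840/0.5275 = 5.385 µg/L; combined flow 0.5275 m³/s.
Decay over the reach: 5.385·exp(−kt) = 5.385·0.6544 = 3.524 µg/L.
At the second outfall, C = (0.5275·3.524 + 0.03480·99.70) / (0.5275 + 0.03480) = 9.476 µg/L.

9.48 µg/L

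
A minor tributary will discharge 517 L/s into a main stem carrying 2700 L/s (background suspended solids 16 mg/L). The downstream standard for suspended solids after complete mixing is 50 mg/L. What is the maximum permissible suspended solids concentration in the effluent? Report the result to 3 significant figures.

At the limit, (Qr·Cr + Qe·Cₑ)/(Qr + Qe) = 50:
Cₑ = (3217·50 − 2700·16.00) / 517.0 = 227.6 mg/L.

228 mg/L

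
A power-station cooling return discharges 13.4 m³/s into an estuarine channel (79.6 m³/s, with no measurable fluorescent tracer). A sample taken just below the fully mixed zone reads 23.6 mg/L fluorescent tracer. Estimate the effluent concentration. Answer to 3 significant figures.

Mass balance: 79.60·0 + 13.40·Cₑ = 93.00·23.60
→ Cₑ = (93.00·23.60 − 79.60·0) / 13.40 = 163.8 mg/L.

164 mg/L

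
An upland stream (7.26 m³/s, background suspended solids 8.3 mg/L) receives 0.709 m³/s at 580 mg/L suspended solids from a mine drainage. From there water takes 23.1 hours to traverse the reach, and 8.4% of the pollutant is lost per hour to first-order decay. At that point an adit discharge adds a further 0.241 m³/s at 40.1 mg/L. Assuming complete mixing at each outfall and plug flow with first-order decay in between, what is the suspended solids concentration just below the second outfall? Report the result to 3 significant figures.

After mixing, C = (7.260·8.300 + 0.7090·580.0) / 7.969 = 471.5/7.969 = 59.16 mg/L; combined flow 7.969 m³/s.
8.4%/h lost → k = −ln(1 − 0.084) = 0.08774 h⁻¹.
Applying C = C₀e^(−kt): 59.16 × 0.1318 = 7.795 mg/L.
Second outfall: C = (7.969·7.795 + 0.2410·40.10)/8.210 = 8.744 mg/L.

8.74 mg/L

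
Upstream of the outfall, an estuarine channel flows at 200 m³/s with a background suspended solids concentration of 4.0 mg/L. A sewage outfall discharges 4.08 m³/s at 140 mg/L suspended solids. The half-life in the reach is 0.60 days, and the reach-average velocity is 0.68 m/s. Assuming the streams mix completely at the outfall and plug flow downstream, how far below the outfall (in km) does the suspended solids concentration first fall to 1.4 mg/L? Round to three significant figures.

After mixing, C = (200.0·4.000 + 4.080·140.0) / 204.1 = 1371/204.1 = 6.719 mg/L.
Half-life 0.60 d → k = ln 2 / 0.60 = 1.155 d⁻¹.
Set 6.719·exp(−k·t) = 1.4 → t = ln(6.719/1.4)/k = 117300 s = 32.58 h.
Distance = v·t = 0.68·117300 = 79770 m = 79.77 km.

79.8 km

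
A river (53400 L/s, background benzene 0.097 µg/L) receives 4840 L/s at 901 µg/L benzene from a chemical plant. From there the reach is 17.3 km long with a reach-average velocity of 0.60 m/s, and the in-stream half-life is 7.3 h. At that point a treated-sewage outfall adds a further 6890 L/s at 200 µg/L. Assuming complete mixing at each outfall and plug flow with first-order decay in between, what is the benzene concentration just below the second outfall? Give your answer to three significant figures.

After mixing, C = (53400·0.09700 + 4840·901.0) / 58240 = 4366000/58240 = 74.97 µg/L; combined flow 58240 L/s.
Travel time t = 17.3·1000 / 0.60 = 28830 s = 8.009 h.
Half-life 7.3 h → k = ln 2 / 7.3 = 0.09495 h⁻¹ = 2.279 d⁻¹.
After decay, C = 74.97 × e^(−kt) = 74.97 × 0.4674 = 35.04 µg/L.
Second outfall: C = (58240·35.04 + 6890·200.0)/65130 = 52.49 µg/L.

52.5 µg/L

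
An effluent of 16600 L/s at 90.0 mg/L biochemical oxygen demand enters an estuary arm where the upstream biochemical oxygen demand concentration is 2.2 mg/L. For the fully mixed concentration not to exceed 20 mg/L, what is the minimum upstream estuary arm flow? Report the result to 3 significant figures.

Set C_mix = 20: (Q·2.200 + 16600·90.00) / (Q + 16600) = 20
→ Q = 16600·(90.00 − 20)/(20 − 2.200) = 65280 L/s.

65300 L/s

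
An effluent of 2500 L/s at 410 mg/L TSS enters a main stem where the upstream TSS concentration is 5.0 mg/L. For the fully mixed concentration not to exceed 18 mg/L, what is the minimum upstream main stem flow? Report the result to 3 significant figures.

Set C_mix = 18: (Q·5.000 + 2500·410.0) / (Q + 2500) = 18
→ Q = 2500·(410.0 − 18)/(18 − 5.000) = 75380 L/s.

75400 L/s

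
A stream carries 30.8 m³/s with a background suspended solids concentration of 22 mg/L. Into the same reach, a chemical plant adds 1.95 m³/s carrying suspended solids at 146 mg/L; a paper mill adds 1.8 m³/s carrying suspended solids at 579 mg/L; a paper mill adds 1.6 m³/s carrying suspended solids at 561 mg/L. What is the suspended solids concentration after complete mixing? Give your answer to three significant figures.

80.3 mg/L

After mixing, C = (30.80·22.00 + 1.950·146.0 + 1.800·579.0 + 1.600·561.0) / 36.15 = 2902/36.15 = 80.28 mg/L.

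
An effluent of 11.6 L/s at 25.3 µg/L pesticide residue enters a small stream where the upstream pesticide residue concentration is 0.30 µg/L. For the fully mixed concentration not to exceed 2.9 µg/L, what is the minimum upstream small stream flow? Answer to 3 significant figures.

99.9 L/s

Set C_mix = 2.9: (Q·0.3000 + 11.60·25.30) / (Q + 11.60) = 2.9
→ Q = 11.60·(25.30 − 2.9)/(2.9 − 0.3000) = 99.94 L/s.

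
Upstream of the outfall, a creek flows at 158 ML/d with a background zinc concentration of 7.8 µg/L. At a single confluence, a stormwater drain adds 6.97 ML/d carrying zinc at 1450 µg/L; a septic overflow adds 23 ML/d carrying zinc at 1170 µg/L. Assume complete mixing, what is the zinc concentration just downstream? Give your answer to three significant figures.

Flow-weighted average: C = (158.0·7.800 + 6.970·1450 + 23.00·1170) / 188.0 = 38250/188.0 = 203.5 µg/L.

203 µg/L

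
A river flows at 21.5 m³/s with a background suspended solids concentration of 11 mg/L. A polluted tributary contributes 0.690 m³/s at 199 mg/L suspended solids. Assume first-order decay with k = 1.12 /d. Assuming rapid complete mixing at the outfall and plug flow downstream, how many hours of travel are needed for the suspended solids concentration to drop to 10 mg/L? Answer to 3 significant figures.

11.2 h

Mixed concentration C = ΣQC/ΣQ = (21.50·11.00 + 0.6900·199.0) / 22.19 = 373.8/22.19 = 16.85 mg/L.
16.85·exp(−k·t) = 10 → t = ln(16.85/10)/k = 40230 s = 11.18 h.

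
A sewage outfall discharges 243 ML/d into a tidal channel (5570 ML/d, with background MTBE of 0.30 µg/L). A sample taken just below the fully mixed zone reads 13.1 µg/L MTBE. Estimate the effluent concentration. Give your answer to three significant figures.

306 µg/L

Mass balance: 5570·0.3000 + 243.0·Cₑ = 5813·13.10
→ Cₑ = (5813·13.10 − 5570·0.3000) / 243.0 = 306.5 µg/L.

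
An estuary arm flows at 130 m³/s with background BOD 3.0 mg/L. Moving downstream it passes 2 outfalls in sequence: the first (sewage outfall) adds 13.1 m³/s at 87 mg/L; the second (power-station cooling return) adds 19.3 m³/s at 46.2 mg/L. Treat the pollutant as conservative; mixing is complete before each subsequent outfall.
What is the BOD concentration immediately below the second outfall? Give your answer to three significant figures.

Below outfall 1: Q → 143.1 m³/s, C = (130.0·3.000 + 13.10·87.00)/143.1 = 10.69 mg/L.
Below outfall 2: Q → 162.4 m³/s, C = (143.1·10.69 + 19.30·46.20)/162.4 = 14.91 mg/L.

14.9 mg/L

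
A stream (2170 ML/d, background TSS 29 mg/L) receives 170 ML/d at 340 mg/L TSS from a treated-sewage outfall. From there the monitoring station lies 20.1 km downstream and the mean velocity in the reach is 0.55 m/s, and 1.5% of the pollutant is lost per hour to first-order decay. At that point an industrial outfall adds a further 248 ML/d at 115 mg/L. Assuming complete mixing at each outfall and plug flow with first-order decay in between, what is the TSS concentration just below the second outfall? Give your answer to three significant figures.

Conservation of mass: C = (2170·29.00 + 170.0·340.0) / 2340 = 120700/2340 = 51.59 mg/L; combined flow 2340 ML/d.
Travel time t = 20.1·1000 / 0.55 = 36550 s = 10.15 h.
1.5%/h lost → k = −ln(1 − 0.015) = 0.01511 h⁻¹.
Applying C = C₀e^(−kt): 51.59 × 0.8578 = 44.26 mg/L.
At the second outfall, C = (2340·44.26 + 248.0·115.0) / (2340 + 248.0) = 51.03 mg/L.

51.0 mg/L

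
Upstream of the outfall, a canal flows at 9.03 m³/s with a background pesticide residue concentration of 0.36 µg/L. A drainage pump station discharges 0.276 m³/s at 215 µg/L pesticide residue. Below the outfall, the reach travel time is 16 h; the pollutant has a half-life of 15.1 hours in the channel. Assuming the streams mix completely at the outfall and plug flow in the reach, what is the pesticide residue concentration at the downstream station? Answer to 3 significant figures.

Mixed concentration C = ΣQC/ΣQ = (9.030·0.3600 + 0.2760·215.0) / 9.306 = 62.59/9.306 = 6.726 µg/L.
Half-life 15.1 h → k = ln 2 / 15.1 = 0.04590 h⁻¹ = 1.102 d⁻¹.
After decay, C = 6.726 × e^(−kt) = 6.726 × 0.4798 = 3.227 µg/L.

3.23 µg/L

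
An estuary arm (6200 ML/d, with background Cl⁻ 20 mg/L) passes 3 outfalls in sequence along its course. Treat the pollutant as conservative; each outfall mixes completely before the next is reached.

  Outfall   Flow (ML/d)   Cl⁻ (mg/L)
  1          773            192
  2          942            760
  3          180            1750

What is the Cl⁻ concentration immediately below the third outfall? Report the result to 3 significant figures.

161 mg/L

Below outfall 1: Q → 6973 ML/d, C = (6200·20.00 + 773.0·192.0)/6973 = 39.07 mg/L.
Below outfall 2: Q → 7915 ML/d, C = (6973·39.07 + 942.0·760.0)/7915 = 124.9 mg/L.
Below outfall 3: Q → 8095 ML/d, C = (7915·124.9 + 180.0·1750)/8095 = 161.0 mg/L.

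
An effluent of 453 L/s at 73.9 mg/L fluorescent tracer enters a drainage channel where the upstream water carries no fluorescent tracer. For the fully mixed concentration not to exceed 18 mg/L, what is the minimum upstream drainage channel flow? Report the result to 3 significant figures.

1410 L/s

Set C_mix = 18: (Q·0 + 453.0·73.90) / (Q + 453.0) = 18
→ Q = 453.0·(73.90 − 18)/(18 − 0) = 1407 L/s.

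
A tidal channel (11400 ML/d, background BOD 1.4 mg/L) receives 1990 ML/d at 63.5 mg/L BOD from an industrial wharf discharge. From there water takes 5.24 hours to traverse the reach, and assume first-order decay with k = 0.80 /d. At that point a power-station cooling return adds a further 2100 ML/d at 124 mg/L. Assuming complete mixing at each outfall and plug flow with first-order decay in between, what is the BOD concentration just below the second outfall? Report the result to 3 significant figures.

Flow-weighted average: C = (11400·1.400 + 1990·63.50) / 13390 = 142300/13390 = 10.63 mg/L; combined flow 13390 ML/d.
First-order decay: C = 10.63·exp(−k·t) = 10.63·0.8397 = 8.926 mg/L.
Second outfall: C = (13390·8.926 + 2100·124.0)/15490 = 24.53 mg/L.

24.5 mg/L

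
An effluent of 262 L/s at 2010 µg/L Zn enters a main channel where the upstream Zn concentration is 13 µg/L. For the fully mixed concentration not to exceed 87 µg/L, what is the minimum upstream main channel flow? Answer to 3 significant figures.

Set C_mix = 87: (Q·13.00 + 262.0·2010) / (Q + 262.0) = 87
→ Q = 262.0·(2010 − 87)/(87 − 13.00) = 6808 L/s.

6810 L/s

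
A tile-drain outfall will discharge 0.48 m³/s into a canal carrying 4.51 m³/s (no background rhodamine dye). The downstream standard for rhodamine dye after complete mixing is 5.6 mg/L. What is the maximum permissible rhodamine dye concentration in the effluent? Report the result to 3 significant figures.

58.2 mg/L

At the limit, (Qr·Cr + Qe·Cₑ)/(Qr + Qe) = 5.6:
Cₑ = (4.990·5.6 − 4.510·0) / 0.4800 = 58.22 mg/L.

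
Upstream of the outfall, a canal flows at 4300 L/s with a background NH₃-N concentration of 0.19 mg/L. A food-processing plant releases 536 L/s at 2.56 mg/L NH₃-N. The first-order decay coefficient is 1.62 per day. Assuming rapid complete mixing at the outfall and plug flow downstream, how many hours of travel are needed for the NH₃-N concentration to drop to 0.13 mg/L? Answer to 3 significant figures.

18.5 h

Mass balance: C = (4300·0.1900 + 536.0·2.560) / 4836 = 2189/4836 = 0.4527 mg/L.
0.4527·exp(−k·t) = 0.13 → t = ln(0.4527/0.13)/k = 66540 s = 18.48 h.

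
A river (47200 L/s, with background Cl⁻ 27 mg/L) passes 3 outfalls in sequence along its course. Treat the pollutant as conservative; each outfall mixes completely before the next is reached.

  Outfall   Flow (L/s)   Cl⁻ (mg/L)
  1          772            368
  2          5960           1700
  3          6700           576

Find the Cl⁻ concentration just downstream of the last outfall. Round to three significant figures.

Outfall 1: combined Q = 47970 L/s; C = (47200·27.00 + 772.0·368.0)/47970 = 32.49 mg/L.
Outfall 2: combined Q = 53930 L/s; C = (47970·32.49 + 5960·1700)/53930 = 216.8 mg/L.
Outfall 3: combined Q = 60630 L/s; C = (53930·216.8 + 6700·576.0)/60630 = 256.5 mg/L.

256 mg/L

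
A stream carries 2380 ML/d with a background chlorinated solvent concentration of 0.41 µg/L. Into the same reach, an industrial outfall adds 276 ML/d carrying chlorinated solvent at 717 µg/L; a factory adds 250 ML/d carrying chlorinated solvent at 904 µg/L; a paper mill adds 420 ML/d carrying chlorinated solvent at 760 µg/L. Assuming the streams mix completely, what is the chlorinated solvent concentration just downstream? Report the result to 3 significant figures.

224 µg/L

Mixed concentration C = ΣQC/ΣQ = (2380·0.4100 + 276.0·717.0 + 250.0·904.0 + 420.0·760.0) / 3326 = 744100/3326 = 223.7 µg/L.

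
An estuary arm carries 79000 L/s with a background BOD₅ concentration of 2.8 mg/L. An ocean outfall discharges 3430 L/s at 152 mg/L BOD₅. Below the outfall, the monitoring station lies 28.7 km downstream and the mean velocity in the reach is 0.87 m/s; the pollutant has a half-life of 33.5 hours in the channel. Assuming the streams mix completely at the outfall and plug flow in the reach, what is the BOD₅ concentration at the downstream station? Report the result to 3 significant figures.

Flow-weighted average: C = (79000·2.800 + 3430·152.0) / 82430 = 742600/82430 = 9.008 mg/L.
Travel time t = 28.7·1000 / 0.87 = 32990 s = 9.163 h.
Half-life 33.5 h → k = ln 2 / 33.5 = 0.02069 h⁻¹ = 0.4966 d⁻¹.
Decay over the reach: 9.008·exp(−kt) = 9.008·0.8273 = 7.453 mg/L.

7.45 mg/L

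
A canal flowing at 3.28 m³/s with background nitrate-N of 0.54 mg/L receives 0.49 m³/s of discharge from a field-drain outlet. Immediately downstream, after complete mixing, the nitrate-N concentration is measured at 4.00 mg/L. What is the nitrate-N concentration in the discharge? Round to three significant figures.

27.2 mg/L

Mass balance: 3.280·0.5400 + 0.4900·Cₑ = 3.770·4.000
→ Cₑ = (3.770·4.000 − 3.280·0.5400) / 0.4900 = 27.16 mg/L.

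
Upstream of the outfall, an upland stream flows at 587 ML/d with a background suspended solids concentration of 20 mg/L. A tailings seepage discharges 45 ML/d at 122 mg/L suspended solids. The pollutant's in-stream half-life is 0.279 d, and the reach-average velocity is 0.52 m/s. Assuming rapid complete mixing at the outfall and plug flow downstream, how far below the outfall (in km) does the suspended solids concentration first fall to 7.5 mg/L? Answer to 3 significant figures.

After mixing, C = (587.0·20.00 + 45.00·122.0) / 632.0 = 17230/632.0 = 27.26 mg/L.
Half-life 0.279 d → k = ln 2 / 0.279 = 2.484 d⁻¹.
Set 27.26·exp(−k·t) = 7.5 → t = ln(27.26/7.5)/k = 44880 s = 12.47 h.
Distance = v·t = 0.52·44880 = 23340 m = 23.34 km.

23.3 km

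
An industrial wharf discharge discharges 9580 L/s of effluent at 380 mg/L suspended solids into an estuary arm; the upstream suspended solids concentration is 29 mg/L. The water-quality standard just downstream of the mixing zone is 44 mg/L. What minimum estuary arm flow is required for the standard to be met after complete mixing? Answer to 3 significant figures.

215000 L/s

Set C_mix = 44: (Q·29.00 + 9580·380.0) / (Q + 9580) = 44
→ Q = 9580·(380.0 − 44)/(44 − 29.00) = 214600 L/s.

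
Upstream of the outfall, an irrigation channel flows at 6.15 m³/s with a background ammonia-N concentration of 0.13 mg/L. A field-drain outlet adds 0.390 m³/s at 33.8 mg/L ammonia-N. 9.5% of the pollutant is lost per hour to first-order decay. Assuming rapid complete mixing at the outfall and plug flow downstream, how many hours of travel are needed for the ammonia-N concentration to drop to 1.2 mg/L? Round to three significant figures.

Flow-weighted average: C = (6.150·0.1300 + 0.3900·33.80) / 6.540 = 13.98/6.540 = 2.138 mg/L.
9.5%/h lost → k = −ln(1 − 0.095) = 0.09982 h⁻¹.
2.138·exp(−k·t) = 1.2 → t = ln(2.138/1.2)/k = 20830 s = 5.785 h.

5.79 h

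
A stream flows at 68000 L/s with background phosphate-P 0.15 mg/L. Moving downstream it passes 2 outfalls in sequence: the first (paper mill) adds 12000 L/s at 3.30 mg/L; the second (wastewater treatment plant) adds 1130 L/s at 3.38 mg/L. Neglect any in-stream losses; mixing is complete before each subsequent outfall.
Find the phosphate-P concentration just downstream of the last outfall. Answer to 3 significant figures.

Below outfall 1: Q → 80000 L/s, C = (68000·0.1500 + 12000·3.300)/80000 = 0.6225 mg/L.
Below outfall 2: Q → 81130 L/s, C = (80000·0.6225 + 1130·3.380)/81130 = 0.6609 mg/L.

0.661 mg/L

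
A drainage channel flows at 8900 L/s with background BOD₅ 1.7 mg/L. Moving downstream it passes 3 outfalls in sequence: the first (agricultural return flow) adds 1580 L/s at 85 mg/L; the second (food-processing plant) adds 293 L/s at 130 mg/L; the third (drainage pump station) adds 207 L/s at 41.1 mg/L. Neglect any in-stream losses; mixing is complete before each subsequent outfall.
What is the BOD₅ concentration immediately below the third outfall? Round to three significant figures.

Below outfall 1: Q → 10480 L/s, C = (8900·1.700 + 1580·85.00)/10480 = 14.26 mg/L.
Below outfall 2: Q → 10770 L/s, C = (10480·14.26 + 293.0·130.0)/10770 = 17.41 mg/L.
Below outfall 3: Q → 10980 L/s, C = (10770·17.41 + 207.0·41.10)/10980 = 17.85 mg/L.

17.9 mg/L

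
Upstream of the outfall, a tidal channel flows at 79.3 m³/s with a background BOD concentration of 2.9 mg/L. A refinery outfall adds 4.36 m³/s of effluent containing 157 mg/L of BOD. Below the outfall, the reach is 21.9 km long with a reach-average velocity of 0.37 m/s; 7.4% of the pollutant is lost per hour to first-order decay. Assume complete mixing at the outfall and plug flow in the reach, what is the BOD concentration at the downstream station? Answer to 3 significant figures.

Mass balance: C = (79.30·2.900 + 4.360·157.0) / 83.66 = 914.5/83.66 = 10.93 mg/L.
Travel time t = 21.9·1000 / 0.37 = 59190 s = 16.44 h.
7.4%/h lost → k = −ln(1 − 0.074) = 0.07688 h⁻¹.
After decay, C = 10.93 × e^(−kt) = 10.93 × 0.2825 = 3.088 mg/L.

3.09 mg/L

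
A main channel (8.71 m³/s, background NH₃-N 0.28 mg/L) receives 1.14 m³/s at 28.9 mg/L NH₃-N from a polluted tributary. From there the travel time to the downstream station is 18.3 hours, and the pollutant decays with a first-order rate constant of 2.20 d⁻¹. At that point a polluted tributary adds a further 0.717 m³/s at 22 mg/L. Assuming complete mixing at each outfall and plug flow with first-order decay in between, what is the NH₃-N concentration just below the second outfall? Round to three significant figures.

2.12 mg/L

Flow-weighted average: C = (8.710·0.2800 + 1.140·28.90) / 9.850 = 35.38/9.850 = 3.592 mg/L; combined flow 9.850 m³/s.
Decay over the reach: 3.592·exp(−kt) = 3.592·0.1868 = 0.6712 mg/L.
At the second outfall, C = (9.850·0.6712 + 0.7170·22.00) / (9.850 + 0.7170) = 2.118 mg/L.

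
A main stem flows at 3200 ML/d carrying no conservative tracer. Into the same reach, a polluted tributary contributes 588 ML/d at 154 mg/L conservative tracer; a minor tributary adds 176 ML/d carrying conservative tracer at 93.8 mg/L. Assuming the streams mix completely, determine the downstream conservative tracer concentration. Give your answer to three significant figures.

Conservation of mass: C = (3200·0 + 588.0·154.0 + 176.0·93.80) / 3964 = 107100/3964 = 27.01 mg/L.

27.0 mg/L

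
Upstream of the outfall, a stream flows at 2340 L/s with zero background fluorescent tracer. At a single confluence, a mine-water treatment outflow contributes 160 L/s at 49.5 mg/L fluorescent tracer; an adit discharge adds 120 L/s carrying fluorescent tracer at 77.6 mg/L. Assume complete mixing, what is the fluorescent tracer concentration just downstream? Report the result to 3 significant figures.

Conservation of mass: C = (2340·0 + 160.0·49.50 + 120.0·77.60) / 2620 = 17230/2620 = 6.577 mg/L.

6.58 mg/L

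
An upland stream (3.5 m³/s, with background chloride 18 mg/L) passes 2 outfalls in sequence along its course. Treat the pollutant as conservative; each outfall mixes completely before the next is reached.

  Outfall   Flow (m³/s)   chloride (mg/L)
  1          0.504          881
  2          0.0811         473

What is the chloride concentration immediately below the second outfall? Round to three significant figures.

Below outfall 1: Q → 4.004 m³/s, C = (3.500·18.00 + 0.5040·881.0)/4.004 = 126.6 mg/L.
Below outfall 2: Q → 4.085 m³/s, C = (4.004·126.6 + 0.08110·473.0)/4.085 = 133.5 mg/L.

134 mg/L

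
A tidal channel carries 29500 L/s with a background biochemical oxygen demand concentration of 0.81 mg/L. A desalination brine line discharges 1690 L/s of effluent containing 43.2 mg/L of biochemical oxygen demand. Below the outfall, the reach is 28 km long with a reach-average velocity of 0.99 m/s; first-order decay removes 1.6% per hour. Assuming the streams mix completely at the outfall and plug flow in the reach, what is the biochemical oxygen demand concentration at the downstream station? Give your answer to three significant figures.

2.74 mg/L

Mixed concentration C = ΣQC/ΣQ = (29500·0.8100 + 1690·43.20) / 31190 = 96900/31190 = 3.107 mg/L.
Travel time t = 28·1000 / 0.99 = 28280 s = 7.856 h.
1.6%/h lost → k = −ln(1 − 0.016) = 0.01613 h⁻¹.
First-order decay: C = 3.107·exp(−k·t) = 3.107·0.8810 = 2.737 mg/L.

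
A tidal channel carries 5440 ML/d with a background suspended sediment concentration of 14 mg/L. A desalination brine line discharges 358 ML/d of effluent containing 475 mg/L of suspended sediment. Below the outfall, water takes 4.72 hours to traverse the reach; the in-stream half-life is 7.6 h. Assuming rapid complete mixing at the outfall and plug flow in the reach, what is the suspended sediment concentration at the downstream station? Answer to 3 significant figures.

Flow-weighted average: C = (5440·14.00 + 358.0·475.0) / 5798 = 246200/5798 = 42.46 mg/L.
Half-life 7.6 h → k = ln 2 / 7.6 = 0.09120 h⁻¹ = 2.189 d⁻¹.
After decay, C = 42.46 × e^(−kt) = 42.46 × 0.6502 = 27.61 mg/L.

27.6 mg/L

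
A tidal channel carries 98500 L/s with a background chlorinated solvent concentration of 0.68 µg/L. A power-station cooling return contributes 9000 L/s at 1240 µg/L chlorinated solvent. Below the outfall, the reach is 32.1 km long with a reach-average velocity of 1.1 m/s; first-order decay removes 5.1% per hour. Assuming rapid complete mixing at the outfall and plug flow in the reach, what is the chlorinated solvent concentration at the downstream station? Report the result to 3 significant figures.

Flow-weighted average: C = (98500·0.6800 + 9000·1240) / 107500 = 11230000/107500 = 104.4 µg/L.
Travel time t = 32.1·1000 / 1.1 = 29180 s = 8.106 h.
5.1%/h lost → k = −ln(1 − 0.051) = 0.05235 h⁻¹.
First-order decay: C = 104.4·exp(−k·t) = 104.4·0.6542 = 68.32 µg/L.

68.3 µg/L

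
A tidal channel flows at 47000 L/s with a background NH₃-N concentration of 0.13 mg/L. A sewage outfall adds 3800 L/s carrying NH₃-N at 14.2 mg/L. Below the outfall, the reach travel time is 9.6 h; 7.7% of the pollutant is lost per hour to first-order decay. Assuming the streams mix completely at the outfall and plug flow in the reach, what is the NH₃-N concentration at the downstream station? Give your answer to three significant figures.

0.548 mg/L

After mixing, C = (47000·0.1300 + 3800·14.20) / 50800 = 60070/50800 = 1.182 mg/L.
7.7%/h lost → k = −ln(1 − 0.077) = 0.08013 h⁻¹.
Decay over the reach: 1.182·exp(−kt) = 1.182·0.4634 = 0.5479 mg/L.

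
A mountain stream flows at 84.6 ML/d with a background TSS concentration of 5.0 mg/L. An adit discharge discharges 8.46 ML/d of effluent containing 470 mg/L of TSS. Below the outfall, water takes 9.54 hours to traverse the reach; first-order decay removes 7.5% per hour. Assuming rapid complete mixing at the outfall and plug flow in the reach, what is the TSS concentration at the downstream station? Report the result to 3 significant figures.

Conservation of mass: C = (84.60·5.000 + 8.460·470.0) / 93.06 = 4399/93.06 = 47.27 mg/L.
7.5%/h lost → k = −ln(1 − 0.075) = 0.07796 h⁻¹.
First-order decay: C = 47.27·exp(−k·t) = 47.27·0.4753 = 22.47 mg/L.

22.5 mg/L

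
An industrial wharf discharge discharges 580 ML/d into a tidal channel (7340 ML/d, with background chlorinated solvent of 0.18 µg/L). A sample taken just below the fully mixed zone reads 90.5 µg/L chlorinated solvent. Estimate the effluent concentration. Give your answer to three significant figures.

1230 µg/L

Mass balance: 7340·0.1800 + 580.0·Cₑ = 7920·90.50
→ Cₑ = (7920·90.50 − 7340·0.1800) / 580.0 = 1234 µg/L.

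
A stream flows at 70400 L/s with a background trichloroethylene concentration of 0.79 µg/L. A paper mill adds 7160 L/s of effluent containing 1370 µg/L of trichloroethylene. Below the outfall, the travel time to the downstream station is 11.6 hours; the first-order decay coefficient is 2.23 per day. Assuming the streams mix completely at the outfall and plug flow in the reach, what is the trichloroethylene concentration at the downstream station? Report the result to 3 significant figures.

43.3 µg/L

Flow-weighted average: C = (70400·0.7900 + 7160·1370) / 77560 = 9865000/77560 = 127.2 µg/L.
First-order decay: C = 127.2·exp(−k·t) = 127.2·0.3403 = 43.29 µg/L.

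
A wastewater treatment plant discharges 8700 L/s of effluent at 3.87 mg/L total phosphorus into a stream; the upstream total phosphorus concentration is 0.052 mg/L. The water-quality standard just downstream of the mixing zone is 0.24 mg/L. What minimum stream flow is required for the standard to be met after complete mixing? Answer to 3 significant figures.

Set C_mix = 0.24: (Q·0.05200 + 8700·3.870) / (Q + 8700) = 0.24
→ Q = 8700·(3.870 − 0.24)/(0.24 − 0.05200) = 168000 L/s.

168000 L/s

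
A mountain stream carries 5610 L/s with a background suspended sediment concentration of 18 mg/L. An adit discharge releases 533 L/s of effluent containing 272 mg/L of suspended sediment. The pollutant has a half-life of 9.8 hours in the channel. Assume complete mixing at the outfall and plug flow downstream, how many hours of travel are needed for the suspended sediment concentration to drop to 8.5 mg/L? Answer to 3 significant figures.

21.9 h

Mass balance: C = (5610·18.00 + 533.0·272.0) / 6143 = 246000/6143 = 40.04 mg/L.
Half-life 9.8 h → k = ln 2 / 9.8 = 0.07073 h⁻¹ = 1.698 d⁻¹.
40.04·exp(−k·t) = 8.5 → t = ln(40.04/8.5)/k = 78880 s = 21.91 h.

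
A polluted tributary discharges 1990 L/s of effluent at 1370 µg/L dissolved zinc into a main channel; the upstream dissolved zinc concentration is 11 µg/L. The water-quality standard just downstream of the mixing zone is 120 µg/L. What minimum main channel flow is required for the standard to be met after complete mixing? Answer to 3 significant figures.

Set C_mix = 120: (Q·11.00 + 1990·1370) / (Q + 1990) = 120
→ Q = 1990·(1370 − 120)/(120 − 11.00) = 22820 L/s.

22800 L/s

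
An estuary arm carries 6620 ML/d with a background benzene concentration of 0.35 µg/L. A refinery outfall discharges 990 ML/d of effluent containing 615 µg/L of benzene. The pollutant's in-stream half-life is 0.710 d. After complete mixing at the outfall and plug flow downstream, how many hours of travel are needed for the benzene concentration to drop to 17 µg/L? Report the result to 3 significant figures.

38.2 h

Mass balance: C = (6620·0.3500 + 990.0·615.0) / 7610 = 611200/7610 = 80.31 µg/L.
Half-life 0.710 d → k = ln 2 / 0.710 = 0.9763 d⁻¹.
80.31·exp(−k·t) = 17 → t = ln(80.31/17)/k = 137400 s = 38.17 h.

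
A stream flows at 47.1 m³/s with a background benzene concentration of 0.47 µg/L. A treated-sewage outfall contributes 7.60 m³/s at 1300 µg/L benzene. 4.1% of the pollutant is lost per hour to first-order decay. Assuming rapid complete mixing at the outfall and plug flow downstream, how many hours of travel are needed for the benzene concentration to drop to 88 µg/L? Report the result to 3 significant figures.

Conservation of mass: C = (47.10·0.4700 + 7.600·1300) / 54.70 = 9902/54.70 = 181.0 µg/L.
4.1%/h lost → k = −ln(1 − 0.041) = 0.04186 h⁻¹.
181.0·exp(−k·t) = 88 → t = ln(181.0/88)/k = 62030 s = 17.23 h.

17.2 h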